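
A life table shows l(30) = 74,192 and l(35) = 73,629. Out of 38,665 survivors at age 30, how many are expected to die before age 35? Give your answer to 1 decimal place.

The relevant probability is 1 − 73,629/74,192 = 0.007588.
Expected number = 38,665 × 0.007588 = 293.4.

293.4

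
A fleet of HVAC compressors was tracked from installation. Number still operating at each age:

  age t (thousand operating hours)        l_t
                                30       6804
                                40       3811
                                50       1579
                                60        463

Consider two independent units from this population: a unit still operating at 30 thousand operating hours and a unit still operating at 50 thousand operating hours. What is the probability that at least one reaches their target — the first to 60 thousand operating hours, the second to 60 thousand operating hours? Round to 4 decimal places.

p₁ = l_60/l_30 = 463/6804 = 0.068048; p₂ = l_60/l_50 = 463/1579 = 0.293224.
P(at least one) = 1 − (1−p₁)(1−p₂) = 1 − 0.931952 × 0.706776 = 0.341319.

0.3413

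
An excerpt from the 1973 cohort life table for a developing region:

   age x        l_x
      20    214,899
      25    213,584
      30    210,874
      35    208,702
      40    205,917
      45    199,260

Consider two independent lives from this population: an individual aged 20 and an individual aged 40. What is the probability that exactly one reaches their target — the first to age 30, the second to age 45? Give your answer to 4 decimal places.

p₁ = l_30/l_20 = 210,874/214,899 = 0.981270; p₂ = l_45/l_40 = 199,260/205,917 = 0.967671.
P(exactly one) = p₁(1−p₂) + (1−p₁)p₂ = 0.031723 + 0.018124 = 0.049848.

0.0498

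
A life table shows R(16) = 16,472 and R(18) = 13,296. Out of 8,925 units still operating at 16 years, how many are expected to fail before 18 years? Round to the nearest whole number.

The relevant probability is 1 − 13,296/16,472 = 0.192812.
Expected number = 8,925 × 0.192812 = 1721.

1721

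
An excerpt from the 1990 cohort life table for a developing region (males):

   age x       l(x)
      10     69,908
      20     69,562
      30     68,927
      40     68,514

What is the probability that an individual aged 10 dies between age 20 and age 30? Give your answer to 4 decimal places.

0.0091

This is the probability of reaching 20 but not 30, conditional on being alive at 10: (l(20) − l(30)) / l(10).
= (69,562 − 68,927) / 69,908 = 635 / 69,908 = 0.009083.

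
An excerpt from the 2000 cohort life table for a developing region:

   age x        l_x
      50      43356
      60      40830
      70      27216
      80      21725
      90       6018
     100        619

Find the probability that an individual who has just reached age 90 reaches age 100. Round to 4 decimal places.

0.1029

We want 10p90 = l_100/l_90.
The conditional survival probability is l_100/l_90 = 619/6018 = 0.102858.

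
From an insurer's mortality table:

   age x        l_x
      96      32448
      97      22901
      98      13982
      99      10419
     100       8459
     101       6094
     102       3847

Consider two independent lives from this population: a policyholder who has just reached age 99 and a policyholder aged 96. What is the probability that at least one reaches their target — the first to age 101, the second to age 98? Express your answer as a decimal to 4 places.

p₁ = l_101/l_99 = 6094/10419 = 0.584893; p₂ = l_98/l_96 = 13982/32448 = 0.430905.
P(at least one) = 1 − (1−p₁)(1−p₂) = 1 − 0.415107 × 0.569095 = 0.763765.

0.7638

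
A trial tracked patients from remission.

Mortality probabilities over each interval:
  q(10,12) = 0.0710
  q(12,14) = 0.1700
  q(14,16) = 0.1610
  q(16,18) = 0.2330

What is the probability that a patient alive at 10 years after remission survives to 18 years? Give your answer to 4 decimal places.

Survival from 10 to 18 is the product of surviving each interval: (1 − 0.0710) × (1 − 0.1700) × (1 − 0.1610) × (1 − 0.2330).
= 0.9290 × 0.8300 × 0.8390 × 0.7670 = 0.496194.

0.4962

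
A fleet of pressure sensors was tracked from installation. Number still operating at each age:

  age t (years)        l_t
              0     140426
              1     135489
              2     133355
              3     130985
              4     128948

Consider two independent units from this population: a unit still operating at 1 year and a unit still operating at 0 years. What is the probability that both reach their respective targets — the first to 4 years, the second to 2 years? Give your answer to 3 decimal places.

p₁ = l_4/l_1 = 128948/135489 = 0.951723; p₂ = l_2/l_0 = 133355/140426 = 0.949646.
P(both) = p₁ × p₂ = 0.951723 × 0.949646 = 0.903800.

0.904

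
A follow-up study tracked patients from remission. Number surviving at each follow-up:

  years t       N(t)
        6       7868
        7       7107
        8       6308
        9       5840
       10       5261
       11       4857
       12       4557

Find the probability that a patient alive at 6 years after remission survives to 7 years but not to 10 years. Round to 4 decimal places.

0.2346

This is the probability of reaching 7 but not 10, conditional on being alive at 6: (N(7) − N(10)) / N(6).
= (7107 − 5261) / 7868 = 1846 / 7868 = 0.234621.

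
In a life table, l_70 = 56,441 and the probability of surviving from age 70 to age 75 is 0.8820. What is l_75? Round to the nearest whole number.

l_75 = l_70 × p = 56,441 × 0.8820 = 49781.

49781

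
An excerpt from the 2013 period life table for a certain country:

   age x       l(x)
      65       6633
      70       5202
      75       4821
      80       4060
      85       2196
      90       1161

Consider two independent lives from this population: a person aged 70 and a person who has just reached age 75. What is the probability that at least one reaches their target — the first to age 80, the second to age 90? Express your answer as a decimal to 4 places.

p₁ = l(80)/l(70) = 4060/5202 = 0.780469; p₂ = l(90)/l(75) = 1161/4821 = 0.240821.
P(at least one) = 1 − (1−p₁)(1−p₂) = 1 − 0.219531 × 0.759179 = 0.833337.

0.8333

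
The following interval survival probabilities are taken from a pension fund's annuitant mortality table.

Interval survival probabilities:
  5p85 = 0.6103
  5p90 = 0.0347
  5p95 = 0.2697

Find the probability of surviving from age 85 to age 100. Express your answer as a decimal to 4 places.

Survival from 85 to 100 is the product of surviving each interval: 0.6103 × 0.0347 × 0.2697.
= 0.005712.

0.0057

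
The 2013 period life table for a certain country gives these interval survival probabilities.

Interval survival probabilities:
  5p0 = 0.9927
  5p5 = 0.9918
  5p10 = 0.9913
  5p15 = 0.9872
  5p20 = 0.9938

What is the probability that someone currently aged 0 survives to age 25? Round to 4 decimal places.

0.9575

Survival from 0 to 25 is the product of surviving each interval: 0.9927 × 0.9918 × 0.9913 × 0.9872 × 0.9938.
= 0.957528.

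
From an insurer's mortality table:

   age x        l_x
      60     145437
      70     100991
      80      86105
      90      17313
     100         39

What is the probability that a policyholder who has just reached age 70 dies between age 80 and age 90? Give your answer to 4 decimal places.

0.6812

We want 10|10q70 = (l_80 − l_90)/l_70.
This is the probability of reaching 80 but not 90, conditional on being alive at 70: (l_80 − l_90) / l_70.
= (86105 − 17313) / 100991 = 68792 / 100991 = 0.681170.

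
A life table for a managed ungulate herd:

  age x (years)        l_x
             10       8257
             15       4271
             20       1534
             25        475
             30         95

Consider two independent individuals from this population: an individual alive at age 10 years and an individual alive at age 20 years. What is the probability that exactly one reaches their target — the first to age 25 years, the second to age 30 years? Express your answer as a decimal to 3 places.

0.112

p₁ = l_25/l_10 = 475/8257 = 0.057527; p₂ = l_30/l_20 = 95/1534 = 0.061930.
P(exactly one) = p₁(1−p₂) + (1−p₁)p₂ = 0.053964 + 0.058367 = 0.112332.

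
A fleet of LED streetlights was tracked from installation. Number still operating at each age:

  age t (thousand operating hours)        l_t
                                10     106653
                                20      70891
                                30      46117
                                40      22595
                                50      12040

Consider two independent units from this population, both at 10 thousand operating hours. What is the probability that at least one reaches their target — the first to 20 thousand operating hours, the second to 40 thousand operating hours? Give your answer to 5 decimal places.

p₁ = l_20/l_10 = 70891/106653 = 0.664688; p₂ = l_40/l_10 = 22595/106653 = 0.211855.
P(at least one) = 1 − (1−p₁)(1−p₂) = 1 − 0.335312 × 0.788145 = 0.735726.

0.73573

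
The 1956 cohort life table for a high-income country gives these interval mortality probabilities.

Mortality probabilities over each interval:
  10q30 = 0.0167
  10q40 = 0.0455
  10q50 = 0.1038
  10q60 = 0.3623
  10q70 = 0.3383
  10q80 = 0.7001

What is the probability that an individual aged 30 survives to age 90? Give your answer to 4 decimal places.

60p30 = (1 − 0.0167) × (1 − 0.0455) × (1 − 0.1038) × (1 − 0.3623) × (1 − 0.3383) × (1 − 0.7001).
= 0.9833 × 0.9545 × 0.8962 × 0.6377 × 0.6617 × 0.2999 = 0.106444.

0.1064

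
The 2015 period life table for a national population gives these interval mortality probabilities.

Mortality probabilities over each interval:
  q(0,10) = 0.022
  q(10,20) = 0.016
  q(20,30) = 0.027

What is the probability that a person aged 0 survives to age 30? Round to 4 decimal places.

Survival from 0 to 30 is the product of surviving each interval: (1 − 0.022) × (1 − 0.016) × (1 − 0.027).
= 0.978 × 0.984 × 0.973 = 0.936368.

0.9364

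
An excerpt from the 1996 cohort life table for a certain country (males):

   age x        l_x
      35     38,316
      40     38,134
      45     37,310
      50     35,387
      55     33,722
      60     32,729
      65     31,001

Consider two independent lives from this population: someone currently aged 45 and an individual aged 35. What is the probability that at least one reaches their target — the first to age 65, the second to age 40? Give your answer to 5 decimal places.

p₁ = l_65/l_45 = 31,001/37,310 = 0.830903; p₂ = l_40/l_35 = 38,134/38,316 = 0.995250.
P(at least one) = 1 − (1−p₁)(1−p₂) = 1 − 0.169097 × 0.004750 = 0.999197.

0.99920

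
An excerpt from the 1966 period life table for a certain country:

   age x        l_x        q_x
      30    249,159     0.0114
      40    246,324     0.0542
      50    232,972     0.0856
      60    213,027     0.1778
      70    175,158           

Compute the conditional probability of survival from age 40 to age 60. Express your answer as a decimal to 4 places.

We want 20p40 = l_60/l_40.
The conditional survival probability is l_60/l_40 = 213,027/246,324 = 0.864824.

0.8648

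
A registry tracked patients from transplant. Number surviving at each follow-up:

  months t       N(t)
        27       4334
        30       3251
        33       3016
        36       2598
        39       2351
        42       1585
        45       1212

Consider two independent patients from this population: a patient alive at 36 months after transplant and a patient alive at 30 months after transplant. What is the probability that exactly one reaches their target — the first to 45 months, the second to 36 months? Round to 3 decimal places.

p₁ = N(45)/N(36) = 1212/2598 = 0.466513; p₂ = N(36)/N(30) = 2598/3251 = 0.799139.
P(exactly one) = p₁(1−p₂) + (1−p₁)p₂ = 0.093704 + 0.426330 = 0.520035.

0.520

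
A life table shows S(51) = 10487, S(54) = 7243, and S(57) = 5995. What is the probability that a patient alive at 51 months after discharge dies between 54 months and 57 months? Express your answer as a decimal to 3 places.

This is the probability of reaching 54 but not 57, conditional on being alive at 51: (S(54) − S(57)) / S(51).
= (7243 − 5995) / 10487 = 1248 / 10487 = 0.119004.

0.119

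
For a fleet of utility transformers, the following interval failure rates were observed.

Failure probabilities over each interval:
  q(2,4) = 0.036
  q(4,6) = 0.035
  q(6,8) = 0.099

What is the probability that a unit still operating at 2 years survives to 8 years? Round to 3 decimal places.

Chaining the interval survival probabilities: (1 − 0.036) × (1 − 0.035) × (1 − 0.099).
= 0.964 × 0.965 × 0.901 = 0.838164.

0.838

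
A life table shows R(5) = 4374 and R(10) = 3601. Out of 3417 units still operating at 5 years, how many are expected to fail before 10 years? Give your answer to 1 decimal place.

The relevant probability is 1 − 3601/4374 = 0.176726.
Expected number = 3417 × 0.176726 = 603.9.

603.9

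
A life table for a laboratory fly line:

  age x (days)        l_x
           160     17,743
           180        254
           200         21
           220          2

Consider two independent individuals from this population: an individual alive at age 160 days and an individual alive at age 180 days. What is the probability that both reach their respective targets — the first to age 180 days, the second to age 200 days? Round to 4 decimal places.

0.0012

p₁ = l_180/l_160 = 254/17,743 = 0.014316; p₂ = l_200/l_180 = 21/254 = 0.082677.
P(both) = p₁ × p₂ = 0.014316 × 0.082677 = 0.001184.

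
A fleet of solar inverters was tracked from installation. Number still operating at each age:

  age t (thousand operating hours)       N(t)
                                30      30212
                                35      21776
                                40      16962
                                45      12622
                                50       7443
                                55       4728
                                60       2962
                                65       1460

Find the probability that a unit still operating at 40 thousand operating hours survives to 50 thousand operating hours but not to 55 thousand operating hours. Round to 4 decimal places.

This is the probability of reaching 50 but not 55, conditional on being operational at 40: (N(50) − N(55)) / N(40).
= (7443 − 4728) / 16962 = 2715 / 16962 = 0.160064.

0.1601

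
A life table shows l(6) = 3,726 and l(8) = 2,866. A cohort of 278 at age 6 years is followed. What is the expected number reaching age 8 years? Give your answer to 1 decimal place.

The relevant probability is 2,866/3,726 = 0.769189.
Expected number = 278 × 0.769189 = 213.8.

213.8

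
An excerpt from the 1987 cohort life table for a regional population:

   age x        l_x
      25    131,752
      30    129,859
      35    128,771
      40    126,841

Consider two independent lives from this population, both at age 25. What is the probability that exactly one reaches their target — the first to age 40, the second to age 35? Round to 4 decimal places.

p₁ = l_40/l_25 = 126,841/131,752 = 0.962725; p₂ = l_35/l_25 = 128,771/131,752 = 0.977374.
P(exactly one) = p₁(1−p₂) + (1−p₁)p₂ = 0.021783 + 0.036432 = 0.058214.

0.0582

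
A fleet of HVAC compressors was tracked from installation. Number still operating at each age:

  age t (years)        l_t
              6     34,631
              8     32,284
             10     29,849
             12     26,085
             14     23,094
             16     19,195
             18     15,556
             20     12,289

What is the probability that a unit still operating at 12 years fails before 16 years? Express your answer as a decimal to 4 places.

P(fail before 16 | operational at 12) = 1 − l_16/l_12 = 1 − 19,195/26,085 = (6,890)/26,085 = 0.264136.

0.2641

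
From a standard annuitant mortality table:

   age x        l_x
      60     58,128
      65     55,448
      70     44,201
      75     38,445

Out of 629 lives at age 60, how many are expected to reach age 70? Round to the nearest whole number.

478

The relevant probability is 44,201/58,128 = 0.760408.
Expected number = 629 × 0.760408 = 478.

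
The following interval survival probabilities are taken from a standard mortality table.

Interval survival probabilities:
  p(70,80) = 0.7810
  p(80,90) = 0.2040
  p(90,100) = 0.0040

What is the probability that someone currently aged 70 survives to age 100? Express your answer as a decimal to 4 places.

0.0006

The overall survival probability is 0.7810 × 0.2040 × 0.0040.
= 0.000637.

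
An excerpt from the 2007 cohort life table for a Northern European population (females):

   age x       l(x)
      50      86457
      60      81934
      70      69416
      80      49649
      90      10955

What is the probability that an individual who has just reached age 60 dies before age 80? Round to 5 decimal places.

0.39404

P(die before 80 | alive at 60) = 1 − l(80)/l(60) = 1 − 49649/81934 = (32285)/81934 = 0.394037.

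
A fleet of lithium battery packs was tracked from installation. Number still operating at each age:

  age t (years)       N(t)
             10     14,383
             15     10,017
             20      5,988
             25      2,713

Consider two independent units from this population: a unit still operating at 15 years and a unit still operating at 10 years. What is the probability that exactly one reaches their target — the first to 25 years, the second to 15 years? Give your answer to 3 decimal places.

p₁ = N(25)/N(15) = 2,713/10,017 = 0.270840; p₂ = N(15)/N(10) = 10,017/14,383 = 0.696447.
P(exactly one) = p₁(1−p₂) + (1−p₁)p₂ = 0.082214 + 0.507821 = 0.590036.

0.590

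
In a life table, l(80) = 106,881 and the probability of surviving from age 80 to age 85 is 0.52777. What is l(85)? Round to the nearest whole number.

56409

l(85) = l(80) × p = 106,881 × 0.52777 = 56409.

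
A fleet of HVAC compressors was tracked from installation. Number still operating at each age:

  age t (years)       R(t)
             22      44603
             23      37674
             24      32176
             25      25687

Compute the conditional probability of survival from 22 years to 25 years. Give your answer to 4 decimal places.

0.5759

The conditional survival probability is R(25)/R(22) = 25687/44603 = 0.575903.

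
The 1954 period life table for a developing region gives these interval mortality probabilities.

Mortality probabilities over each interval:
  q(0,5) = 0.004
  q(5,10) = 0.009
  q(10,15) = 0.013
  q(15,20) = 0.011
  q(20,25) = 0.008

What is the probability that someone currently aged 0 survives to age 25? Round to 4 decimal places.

0.9558

The overall survival probability is (1 − 0.004) × (1 − 0.009) × (1 − 0.013) × (1 − 0.011) × (1 − 0.008).
= 0.996 × 0.991 × 0.987 × 0.989 × 0.992 = 0.955780.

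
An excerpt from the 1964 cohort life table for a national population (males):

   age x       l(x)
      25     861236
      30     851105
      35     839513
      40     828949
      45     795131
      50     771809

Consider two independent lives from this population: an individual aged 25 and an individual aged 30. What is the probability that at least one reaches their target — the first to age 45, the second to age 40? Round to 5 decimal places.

0.99800

p₁ = l(45)/l(25) = 795131/861236 = 0.923244; p₂ = l(40)/l(30) = 828949/851105 = 0.973968.
P(at least one) = 1 − (1−p₁)(1−p₂) = 1 − 0.076756 × 0.026032 = 0.998002.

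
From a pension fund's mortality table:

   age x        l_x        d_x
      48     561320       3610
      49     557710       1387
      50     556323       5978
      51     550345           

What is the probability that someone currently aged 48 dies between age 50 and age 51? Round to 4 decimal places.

0.0106

We want 2|1q48 = (l_50 − l_51)/l_48.
This is the probability of reaching 50 but not 51, conditional on being alive at 48: (l_50 − l_51) / l_48.
= (556323 − 550345) / 561320 = 5978 / 561320 = 0.010650.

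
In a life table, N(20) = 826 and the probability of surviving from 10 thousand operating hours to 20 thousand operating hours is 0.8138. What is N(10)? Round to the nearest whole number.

N(10) = N(20) / p = 826 / 0.8138 = 1015.

1015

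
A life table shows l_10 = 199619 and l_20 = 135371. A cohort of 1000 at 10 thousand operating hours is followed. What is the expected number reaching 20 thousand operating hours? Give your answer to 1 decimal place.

The relevant probability is 135371/199619 = 0.678147.
Expected number = 1000 × 0.678147 = 678.1.

678.1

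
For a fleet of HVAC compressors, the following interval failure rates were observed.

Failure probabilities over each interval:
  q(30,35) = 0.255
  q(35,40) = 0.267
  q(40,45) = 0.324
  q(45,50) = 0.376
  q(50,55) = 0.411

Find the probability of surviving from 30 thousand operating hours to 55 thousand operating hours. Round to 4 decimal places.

0.1357

P(survive 30→55) = (1 − 0.255) × (1 − 0.267) × (1 − 0.324) × (1 − 0.376) × (1 − 0.411).
= 0.745 × 0.733 × 0.676 × 0.624 × 0.589 = 0.135677.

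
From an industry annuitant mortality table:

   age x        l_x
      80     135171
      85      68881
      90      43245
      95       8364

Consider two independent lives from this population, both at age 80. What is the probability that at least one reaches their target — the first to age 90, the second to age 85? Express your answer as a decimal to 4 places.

0.6665

p₁ = l_90/l_80 = 43245/135171 = 0.319928; p₂ = l_85/l_80 = 68881/135171 = 0.509584.
P(at least one) = 1 − (1−p₁)(1−p₂) = 1 − 0.680072 × 0.490416 = 0.666482.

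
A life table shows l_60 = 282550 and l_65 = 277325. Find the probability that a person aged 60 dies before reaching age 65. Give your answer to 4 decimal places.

P(die before 65 | alive at 60) = 1 − l_65/l_60 = 1 − 277325/282550 = (5225)/282550 = 0.018492.

0.0185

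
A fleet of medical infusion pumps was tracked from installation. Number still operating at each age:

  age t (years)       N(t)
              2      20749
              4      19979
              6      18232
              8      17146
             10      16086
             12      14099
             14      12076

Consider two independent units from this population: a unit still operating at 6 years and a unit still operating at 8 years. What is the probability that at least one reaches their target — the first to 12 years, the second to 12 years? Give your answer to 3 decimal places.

p₁ = N(12)/N(6) = 14099/18232 = 0.773311; p₂ = N(12)/N(8) = 14099/17146 = 0.822291.
P(at least one) = 1 − (1−p₁)(1−p₂) = 1 − 0.226689 × 0.177709 = 0.959715.

0.960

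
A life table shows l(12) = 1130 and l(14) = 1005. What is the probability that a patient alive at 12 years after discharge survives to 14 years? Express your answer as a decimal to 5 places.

The conditional survival probability is l(14)/l(12) = 1005/1130 = 0.889381.

0.88938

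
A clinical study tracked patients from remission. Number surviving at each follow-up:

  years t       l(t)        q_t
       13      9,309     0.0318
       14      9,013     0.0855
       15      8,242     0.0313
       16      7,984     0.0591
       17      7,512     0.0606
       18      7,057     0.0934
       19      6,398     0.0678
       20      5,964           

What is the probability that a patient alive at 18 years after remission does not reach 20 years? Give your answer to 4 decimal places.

0.1549

P(die before 20 | alive at 18) = 1 − l(20)/l(18) = 1 − 5,964/7,057 = (1,093)/7,057 = 0.154882.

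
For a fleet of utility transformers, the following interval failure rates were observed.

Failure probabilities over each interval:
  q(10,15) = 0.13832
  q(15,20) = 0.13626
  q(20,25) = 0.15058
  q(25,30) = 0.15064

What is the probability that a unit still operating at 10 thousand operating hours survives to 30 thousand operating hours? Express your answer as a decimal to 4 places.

P(survive 10→30) = (1 − 0.13832) × (1 − 0.13626) × (1 − 0.15058) × (1 − 0.15064).
= 0.86168 × 0.86374 × 0.84942 × 0.84936 = 0.536962.

0.5370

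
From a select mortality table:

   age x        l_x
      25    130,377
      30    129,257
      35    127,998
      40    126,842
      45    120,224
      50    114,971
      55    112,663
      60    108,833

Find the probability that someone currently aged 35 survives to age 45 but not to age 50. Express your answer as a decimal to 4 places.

This is the probability of reaching 45 but not 50, conditional on being alive at 35: (l_45 − l_50) / l_35.
= (120,224 − 114,971) / 127,998 = 5,253 / 127,998 = 0.041040.

0.0410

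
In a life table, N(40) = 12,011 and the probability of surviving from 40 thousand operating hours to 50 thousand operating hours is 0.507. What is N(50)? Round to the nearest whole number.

6090

N(50) = N(40) × p = 12,011 × 0.507 = 6090.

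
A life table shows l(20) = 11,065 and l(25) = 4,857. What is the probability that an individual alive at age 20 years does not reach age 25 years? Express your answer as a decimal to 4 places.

0.5610

P(die before 25 | alive at 20) = 1 − l(25)/l(20) = 1 − 4,857/11,065 = (6,208)/11,065 = 0.561048.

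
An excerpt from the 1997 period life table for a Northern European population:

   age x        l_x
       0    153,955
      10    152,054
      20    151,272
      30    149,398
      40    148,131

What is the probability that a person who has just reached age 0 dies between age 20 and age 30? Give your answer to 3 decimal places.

0.012

We want 20|10q0 = (l_20 − l_30)/l_0.
This is the probability of reaching 20 but not 30, conditional on being alive at 0: (l_20 − l_30) / l_0.
= (151,272 − 149,398) / 153,955 = 1,874 / 153,955 = 0.012172.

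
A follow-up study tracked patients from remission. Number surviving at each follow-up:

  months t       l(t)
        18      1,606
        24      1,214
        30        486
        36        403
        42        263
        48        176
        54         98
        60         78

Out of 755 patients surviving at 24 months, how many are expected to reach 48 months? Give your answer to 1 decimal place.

The relevant probability is 176/1,214 = 0.144975.
Expected number = 755 × 0.144975 = 109.5.

109.5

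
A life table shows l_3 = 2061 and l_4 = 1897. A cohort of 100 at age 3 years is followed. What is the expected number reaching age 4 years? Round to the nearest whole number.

92

The relevant probability is 1897/2061 = 0.920427.
Expected number = 100 × 0.920427 = 92.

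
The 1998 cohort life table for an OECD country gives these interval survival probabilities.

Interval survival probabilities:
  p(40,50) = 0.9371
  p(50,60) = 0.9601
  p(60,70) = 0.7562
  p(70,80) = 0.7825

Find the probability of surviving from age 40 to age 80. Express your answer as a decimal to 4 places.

Survival from 40 to 80 is the product of surviving each interval: 0.9371 × 0.9601 × 0.7562 × 0.7825.
= 0.532382.

0.5324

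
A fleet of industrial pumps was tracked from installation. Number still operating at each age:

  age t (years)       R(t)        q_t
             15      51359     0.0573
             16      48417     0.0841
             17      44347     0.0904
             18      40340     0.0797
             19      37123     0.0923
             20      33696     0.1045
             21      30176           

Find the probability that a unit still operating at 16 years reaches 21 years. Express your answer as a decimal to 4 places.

The conditional survival probability is R(21)/R(16) = 30176/48417 = 0.623252.

0.6233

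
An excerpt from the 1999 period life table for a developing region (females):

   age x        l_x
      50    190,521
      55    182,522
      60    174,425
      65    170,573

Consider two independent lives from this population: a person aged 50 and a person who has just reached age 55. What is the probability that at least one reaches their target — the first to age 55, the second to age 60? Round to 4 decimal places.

0.9981

p₁ = l_55/l_50 = 182,522/190,521 = 0.958015; p₂ = l_60/l_55 = 174,425/182,522 = 0.955638.
P(at least one) = 1 − (1−p₁)(1−p₂) = 1 − 0.041985 × 0.044362 = 0.998137.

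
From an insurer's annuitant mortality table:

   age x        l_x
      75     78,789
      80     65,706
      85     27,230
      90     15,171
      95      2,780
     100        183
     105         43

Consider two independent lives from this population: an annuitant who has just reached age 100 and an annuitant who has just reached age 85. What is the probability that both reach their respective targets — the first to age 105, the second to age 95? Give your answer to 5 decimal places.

0.02399

p₁ = l_105/l_100 = 43/183 = 0.234973; p₂ = l_95/l_85 = 2,780/27,230 = 0.102093.
P(both) = p₁ × p₂ = 0.234973 × 0.102093 = 0.023989.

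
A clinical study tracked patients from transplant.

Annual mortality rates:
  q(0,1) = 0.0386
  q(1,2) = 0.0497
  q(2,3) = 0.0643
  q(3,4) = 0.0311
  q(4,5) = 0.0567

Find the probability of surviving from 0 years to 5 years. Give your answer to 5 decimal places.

0.78132

The overall survival probability is (1 − 0.0386) × (1 − 0.0497) × (1 − 0.0643) × (1 − 0.0311) × (1 − 0.0567).
= 0.9614 × 0.9503 × 0.9357 × 0.9689 × 0.9433 = 0.781322.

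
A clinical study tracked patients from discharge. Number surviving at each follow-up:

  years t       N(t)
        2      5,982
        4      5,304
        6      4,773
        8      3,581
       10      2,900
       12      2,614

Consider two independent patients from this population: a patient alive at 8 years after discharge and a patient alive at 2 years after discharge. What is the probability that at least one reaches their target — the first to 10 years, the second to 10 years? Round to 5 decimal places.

p₁ = N(10)/N(8) = 2,900/3,581 = 0.809830; p₂ = N(10)/N(2) = 2,900/5,982 = 0.484788.
P(at least one) = 1 − (1−p₁)(1−p₂) = 1 − 0.190170 × 0.515212 = 0.902022.

0.90202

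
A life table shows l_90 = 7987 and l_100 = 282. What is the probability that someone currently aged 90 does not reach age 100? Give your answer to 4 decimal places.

P(die before 100 | alive at 90) = 1 − l_100/l_90 = 1 − 282/7987 = (7705)/7987 = 0.964693.

0.9647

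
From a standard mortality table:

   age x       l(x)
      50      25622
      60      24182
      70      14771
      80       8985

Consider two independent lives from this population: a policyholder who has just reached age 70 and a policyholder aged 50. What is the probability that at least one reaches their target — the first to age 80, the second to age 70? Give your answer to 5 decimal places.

p₁ = l(80)/l(70) = 8985/14771 = 0.608287; p₂ = l(70)/l(50) = 14771/25622 = 0.576497.
P(at least one) = 1 − (1−p₁)(1−p₂) = 1 − 0.391713 × 0.423503 = 0.834108.

0.83411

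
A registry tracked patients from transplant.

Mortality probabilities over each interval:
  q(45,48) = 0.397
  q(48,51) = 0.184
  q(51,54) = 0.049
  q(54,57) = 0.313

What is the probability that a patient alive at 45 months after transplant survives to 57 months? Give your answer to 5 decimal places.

Chaining the interval survival probabilities: (1 − 0.397) × (1 − 0.184) × (1 − 0.049) × (1 − 0.313).
= 0.603 × 0.816 × 0.951 × 0.687 = 0.321473.

0.32147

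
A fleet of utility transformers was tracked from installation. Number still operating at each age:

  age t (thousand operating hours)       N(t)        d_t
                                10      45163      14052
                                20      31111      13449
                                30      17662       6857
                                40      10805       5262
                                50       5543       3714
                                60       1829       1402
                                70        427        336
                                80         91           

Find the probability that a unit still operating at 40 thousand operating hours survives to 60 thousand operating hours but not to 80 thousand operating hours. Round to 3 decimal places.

This is the probability of reaching 60 but not 80, conditional on being operational at 40: (N(60) − N(80)) / N(40).
= (1829 − 91) / 10805 = 1738 / 10805 = 0.160851.

0.161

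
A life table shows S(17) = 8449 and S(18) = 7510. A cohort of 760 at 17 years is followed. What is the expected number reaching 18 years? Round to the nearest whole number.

The relevant probability is 7510/8449 = 0.888863.
Expected number = 760 × 0.888863 = 676.

676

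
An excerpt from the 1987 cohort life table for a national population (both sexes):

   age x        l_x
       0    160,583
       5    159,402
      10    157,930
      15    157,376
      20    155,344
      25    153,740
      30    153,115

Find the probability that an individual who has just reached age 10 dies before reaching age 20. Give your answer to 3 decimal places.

P(die before 20 | alive at 10) = 1 − l_20/l_10 = 1 − 155,344/157,930 = (2,586)/157,930 = 0.016374.

0.016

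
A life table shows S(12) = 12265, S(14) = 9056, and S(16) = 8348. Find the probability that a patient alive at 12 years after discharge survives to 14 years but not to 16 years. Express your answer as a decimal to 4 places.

0.0577

This is the probability of reaching 14 but not 16, conditional on being alive at 12: (S(14) − S(16)) / S(12).
= (9056 − 8348) / 12265 = 708 / 12265 = 0.057725.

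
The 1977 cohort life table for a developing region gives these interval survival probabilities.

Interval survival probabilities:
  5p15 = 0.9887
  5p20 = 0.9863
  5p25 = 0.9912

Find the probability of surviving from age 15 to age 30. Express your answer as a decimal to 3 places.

0.967

The overall survival probability is 0.9887 × 0.9863 × 0.9912.
= 0.966573.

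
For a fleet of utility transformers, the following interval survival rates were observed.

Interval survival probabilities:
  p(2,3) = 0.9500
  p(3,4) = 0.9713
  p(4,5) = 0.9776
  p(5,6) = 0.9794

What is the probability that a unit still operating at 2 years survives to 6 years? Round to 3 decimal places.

P(survive 2→6) = 0.9500 × 0.9713 × 0.9776 × 0.9794.
= 0.883483.

0.883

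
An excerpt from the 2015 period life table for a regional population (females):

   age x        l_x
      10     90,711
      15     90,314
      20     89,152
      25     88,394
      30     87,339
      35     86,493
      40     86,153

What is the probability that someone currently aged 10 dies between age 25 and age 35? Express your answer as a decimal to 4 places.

We want 15|10q10 = (l_25 − l_35)/l_10.
This is the probability of reaching 25 but not 35, conditional on being alive at 10: (l_25 − l_35) / l_10.
= (88,394 − 86,493) / 90,711 = 1,901 / 90,711 = 0.020957.

0.0210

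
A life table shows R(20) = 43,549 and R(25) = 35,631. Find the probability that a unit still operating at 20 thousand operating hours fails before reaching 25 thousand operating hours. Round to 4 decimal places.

0.1818

P(fail before 25 | operational at 20) = 1 − R(25)/R(20) = 1 − 35,631/43,549 = (7,918)/43,549 = 0.181818.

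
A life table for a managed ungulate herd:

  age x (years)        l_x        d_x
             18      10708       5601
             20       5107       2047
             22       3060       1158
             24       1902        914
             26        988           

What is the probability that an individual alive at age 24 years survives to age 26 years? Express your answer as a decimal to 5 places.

0.51945

The conditional survival probability is l_26/l_24 = 988/1902 = 0.519453.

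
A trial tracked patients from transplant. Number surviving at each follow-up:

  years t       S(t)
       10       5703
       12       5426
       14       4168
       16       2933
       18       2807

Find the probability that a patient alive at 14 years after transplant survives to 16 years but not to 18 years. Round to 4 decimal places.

0.0302

This is the probability of reaching 16 but not 18, conditional on being alive at 14: (S(16) − S(18)) / S(14).
= (2933 − 2807) / 4168 = 126 / 4168 = 0.030230.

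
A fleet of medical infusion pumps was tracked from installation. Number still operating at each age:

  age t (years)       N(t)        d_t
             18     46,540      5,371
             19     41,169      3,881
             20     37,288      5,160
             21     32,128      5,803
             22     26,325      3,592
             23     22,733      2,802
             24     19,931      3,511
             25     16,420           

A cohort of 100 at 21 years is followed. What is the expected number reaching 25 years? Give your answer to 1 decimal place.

The relevant probability is 16,420/32,128 = 0.511081.
Expected number = 100 × 0.511081 = 51.1.

51.1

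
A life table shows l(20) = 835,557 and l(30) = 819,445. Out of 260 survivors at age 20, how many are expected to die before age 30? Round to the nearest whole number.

5

The relevant probability is 1 − 819,445/835,557 = 0.019283.
Expected number = 260 × 0.019283 = 5.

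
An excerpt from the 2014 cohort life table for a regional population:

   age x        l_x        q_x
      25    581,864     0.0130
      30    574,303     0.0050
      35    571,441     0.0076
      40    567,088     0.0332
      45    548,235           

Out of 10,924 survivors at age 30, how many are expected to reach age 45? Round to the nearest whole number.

The relevant probability is 548,235/574,303 = 0.954609.
Expected number = 10,924 × 0.954609 = 10428.

10428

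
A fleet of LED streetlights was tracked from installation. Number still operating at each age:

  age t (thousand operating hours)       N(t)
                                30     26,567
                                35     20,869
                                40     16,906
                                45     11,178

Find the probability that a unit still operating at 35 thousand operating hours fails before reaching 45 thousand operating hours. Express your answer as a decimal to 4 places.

0.4644

P(fail before 45 | operational at 35) = 1 − N(45)/N(35) = 1 − 11,178/20,869 = (9,691)/20,869 = 0.464373.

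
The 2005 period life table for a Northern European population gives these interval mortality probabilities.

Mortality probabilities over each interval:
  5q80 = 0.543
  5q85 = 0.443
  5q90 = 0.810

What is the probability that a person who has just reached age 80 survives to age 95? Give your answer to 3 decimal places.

15p80 = (1 − 0.543) × (1 − 0.443) × (1 − 0.810).
= 0.457 × 0.557 × 0.190 = 0.048364.

0.048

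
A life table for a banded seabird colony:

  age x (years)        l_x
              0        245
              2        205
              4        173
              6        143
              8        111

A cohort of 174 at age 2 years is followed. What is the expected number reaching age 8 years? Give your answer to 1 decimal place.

94.2

The relevant probability is 111/205 = 0.541463.
Expected number = 174 × 0.541463 = 94.2.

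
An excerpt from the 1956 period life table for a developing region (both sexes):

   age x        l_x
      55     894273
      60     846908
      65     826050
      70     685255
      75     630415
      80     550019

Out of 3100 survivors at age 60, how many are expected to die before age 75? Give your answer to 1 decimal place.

792.4

The relevant probability is 1 − 630415/846908 = 0.255628.
Expected number = 3100 × 0.255628 = 792.4.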